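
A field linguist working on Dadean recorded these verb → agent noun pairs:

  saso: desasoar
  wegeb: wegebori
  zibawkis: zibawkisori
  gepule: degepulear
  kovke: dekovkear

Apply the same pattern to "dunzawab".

dunzawabori

"dunzawab" ends in a consonant. The stems ending in a consonant (wegeb → wegebori, zibawkis → zibawkisori) add -ori.
The other pattern: stems ending in a vowel add de- … -ar around the stem.
So dunzawab → dunzawabori.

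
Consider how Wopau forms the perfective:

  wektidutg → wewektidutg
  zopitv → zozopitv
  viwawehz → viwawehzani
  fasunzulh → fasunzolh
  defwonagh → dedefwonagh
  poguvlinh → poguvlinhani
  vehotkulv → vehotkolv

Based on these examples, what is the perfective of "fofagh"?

fofofagh

zopitv and vehotkulv both end in -v yet inflect differently (zozopitv, vehotkolv), so the final letter is not what conditions the rule; the second-to-last letter is.
"fofagh" has second-to-last letter 'g'. The one such stem in the data (defwonagh → dedefwonagh) repeats the first consonant+vowel as a prefix (as do zopitv, wektidutg), so the same rule applies.
So fofagh → fofofagh.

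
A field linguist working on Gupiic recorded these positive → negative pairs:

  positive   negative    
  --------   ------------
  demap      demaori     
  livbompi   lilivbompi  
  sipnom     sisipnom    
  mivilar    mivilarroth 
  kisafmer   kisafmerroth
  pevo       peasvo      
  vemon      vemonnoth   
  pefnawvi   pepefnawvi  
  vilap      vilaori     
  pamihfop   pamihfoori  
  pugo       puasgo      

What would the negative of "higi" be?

hihigi

pevo and pamihfop both have last vowel 'o' yet inflect differently (peasvo, pamihfoori), so the last vowel is not what conditions the rule; the final letter is.
"higi" ends in -i. The stems ending in -i (pefnawvi → pepefnawvi, livbompi → lilivbompi) repeat the first consonant+vowel as a prefix.
So higi → hihigi.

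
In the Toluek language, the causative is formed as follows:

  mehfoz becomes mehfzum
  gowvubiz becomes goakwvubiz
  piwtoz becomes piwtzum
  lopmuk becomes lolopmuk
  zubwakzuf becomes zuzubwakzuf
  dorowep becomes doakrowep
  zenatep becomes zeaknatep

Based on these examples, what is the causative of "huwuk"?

huhuwuk

mehfoz and gowvubiz both end in -z yet inflect differently (mehfzum, goakwvubiz), so the final letter is not what conditions the rule; the last vowel is.
"huwuk" has last vowel 'u'. The stems whose last vowel is 'u' (zubwakzuf → zuzubwakzuf, lopmuk → lolopmuk) repeat the first consonant+vowel as a prefix.
So huwuk → huhuwuk.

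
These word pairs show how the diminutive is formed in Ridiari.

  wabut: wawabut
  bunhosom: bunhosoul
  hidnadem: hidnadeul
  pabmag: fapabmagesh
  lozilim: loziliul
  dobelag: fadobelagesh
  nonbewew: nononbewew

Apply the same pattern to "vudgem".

"vudgem" ends in -m. The stems ending in -m (lozilim → loziliul, bunhosom → bunhosoul, hidnadem → hidnadeul) drop the final letter and add -ul.
The other patterns: stems ending in -g add fa- … -esh around the stem; stems ending in -t or -w repeat the first consonant+vowel as a prefix.
So vudgem → vudgeul.

vudgeul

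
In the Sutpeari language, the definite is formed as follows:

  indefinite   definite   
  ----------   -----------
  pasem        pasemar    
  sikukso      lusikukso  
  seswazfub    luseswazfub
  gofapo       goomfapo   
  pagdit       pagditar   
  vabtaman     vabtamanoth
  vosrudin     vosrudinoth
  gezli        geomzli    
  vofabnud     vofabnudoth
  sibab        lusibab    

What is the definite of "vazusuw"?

"vazusuw" begins with v-. The stems beginning with v- (vabtaman → vabtamanoth, vosrudin → vosrudinoth, vofabnud → vofabnudoth) add -oth.
So vazusuw → vazusuwoth.

vazusuwoth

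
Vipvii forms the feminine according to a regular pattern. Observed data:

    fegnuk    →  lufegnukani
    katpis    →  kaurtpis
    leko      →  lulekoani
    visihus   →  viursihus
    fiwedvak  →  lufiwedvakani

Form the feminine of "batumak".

"batumak" ends in -k. The stems ending in -k (fegnuk → lufegnukani, fiwedvak → lufiwedvakani) add lu- … -ani around the stem.
So batumak → lubatumakani.

lubatumakani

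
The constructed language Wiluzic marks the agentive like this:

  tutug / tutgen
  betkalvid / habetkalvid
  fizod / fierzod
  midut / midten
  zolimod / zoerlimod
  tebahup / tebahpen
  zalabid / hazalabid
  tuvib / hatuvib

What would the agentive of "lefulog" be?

zolimod and zalabid both end in -d yet inflect differently (zoerlimod, hazalabid), so the final letter is not what conditions the rule; the last vowel is.
"lefulog" has last vowel 'o'. The stems whose last vowel is 'o' (zolimod → zoerlimod, fizod → fierzod) insert -er- after the first vowel.
So lefulog → leerfulog.

leerfulog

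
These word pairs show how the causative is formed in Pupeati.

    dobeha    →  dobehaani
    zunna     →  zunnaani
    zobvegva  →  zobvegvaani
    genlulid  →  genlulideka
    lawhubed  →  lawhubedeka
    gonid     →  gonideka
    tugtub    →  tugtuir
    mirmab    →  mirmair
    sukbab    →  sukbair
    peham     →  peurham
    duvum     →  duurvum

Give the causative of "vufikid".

vufikideka

"vufikid" ends in -d. The stems ending in -d (genlulid → genlulideka, lawhubed → lawhubedeka, gonid → gonideka) add -eka.
The other patterns: stems ending in -a add -ani; stems ending in -b drop the final letter and add -ir; stems ending in -m insert -ur- after the first vowel.
So vufikid → vufikideka.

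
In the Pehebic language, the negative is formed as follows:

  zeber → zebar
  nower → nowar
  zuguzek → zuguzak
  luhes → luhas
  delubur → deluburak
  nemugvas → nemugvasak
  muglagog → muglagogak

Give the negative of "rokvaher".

rokvahar

zeber and delubur both end in -r yet inflect differently (zebar, deluburak), so the final letter is not what conditions the rule; the last vowel is.
"rokvaher" has last vowel 'e'. The stems whose last vowel is 'e' (zeber → zebar, nower → nowar, zuguzek → zuguzak) change the last vowel to 'a'.
The other pattern: stems whose last vowel is 'a', 'o' or 'u' add -ak.
So rokvaher → rokvahar.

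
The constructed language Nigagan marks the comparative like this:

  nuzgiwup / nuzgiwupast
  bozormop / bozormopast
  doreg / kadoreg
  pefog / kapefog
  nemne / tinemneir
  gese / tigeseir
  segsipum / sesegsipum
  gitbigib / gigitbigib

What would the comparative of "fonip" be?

bozormop and pefog both have last vowel 'o' yet inflect differently (bozormopast, kapefog), so the last vowel is not what conditions the rule; the final letter is.
"fonip" ends in -p. The stems ending in -p (nuzgiwup → nuzgiwupast, bozormop → bozormopast) add -ast.
The other patterns: stems ending in -g add the prefix ka-; stems ending in -e add ti- … -ir around the stem; stems ending in -b or -m repeat the first consonant+vowel as a prefix.
So fonip → fonipast.

fonipast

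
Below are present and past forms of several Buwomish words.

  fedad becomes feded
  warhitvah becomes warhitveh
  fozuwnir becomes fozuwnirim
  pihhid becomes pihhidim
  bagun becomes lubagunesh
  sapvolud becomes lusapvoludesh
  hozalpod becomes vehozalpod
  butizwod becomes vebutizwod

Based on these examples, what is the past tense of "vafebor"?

fedad and pihhid both end in -d yet inflect differently (feded, pihhidim), so the final letter is not what conditions the rule; the last vowel is.
"vafebor" has last vowel 'o'. The stems whose last vowel is 'o' (hozalpod → vehozalpod, butizwod → vebutizwod) add the prefix ve-.
So vafebor → vevafebor.

vevafebor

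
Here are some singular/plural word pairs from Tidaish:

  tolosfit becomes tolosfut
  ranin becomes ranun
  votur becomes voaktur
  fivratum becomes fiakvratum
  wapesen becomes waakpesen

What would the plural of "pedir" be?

ranin and wapesen both end in -n yet inflect differently (ranun, waakpesen), so the final letter is not what conditions the rule; the last vowel is.
"pedir" has last vowel 'i'. The stems whose last vowel is 'i' (tolosfit → tolosfut, ranin → ranun) change the last vowel to 'u'.
The other pattern: stems whose last vowel is 'e' or 'u' insert -ak- after the first vowel.
So pedir → pedur.

pedur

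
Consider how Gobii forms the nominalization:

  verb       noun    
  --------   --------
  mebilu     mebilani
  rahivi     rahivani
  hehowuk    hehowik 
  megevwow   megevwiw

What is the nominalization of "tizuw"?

tiziw

hehowuk and mebilu both have last vowel 'u' yet inflect differently (hehowik, mebilani), so the last vowel is not what conditions the rule; whether the stem ends in a vowel or a consonant is.
"tizuw" ends in a consonant. The stems ending in a consonant (hehowuk → hehowik, megevwow → megevwiw) change the last vowel to 'i'.
The other pattern: stems ending in a vowel drop the final letter and add -ani.
So tizuw → tiziw.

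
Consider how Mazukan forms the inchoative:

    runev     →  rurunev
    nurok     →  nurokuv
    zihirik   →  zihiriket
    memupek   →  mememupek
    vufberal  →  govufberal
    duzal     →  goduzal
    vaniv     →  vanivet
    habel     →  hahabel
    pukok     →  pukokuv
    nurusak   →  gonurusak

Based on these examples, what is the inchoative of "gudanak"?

"gudanak" has last vowel 'a'. The stems whose last vowel is 'a' (duzal → goduzal, nurusak → gonurusak, vufberal → govufberal) add the prefix go-.
So gudanak → gogudanak.

gogudanak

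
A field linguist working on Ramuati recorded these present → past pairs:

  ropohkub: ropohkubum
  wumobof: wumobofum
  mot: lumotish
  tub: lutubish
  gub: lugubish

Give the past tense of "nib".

ropohkub and tub both end in -b yet inflect differently (ropohkubum, lutubish), so the final letter is not what conditions the rule; the number of vowels is.
"nib" has 1 vowel. The stems with 1 vowel (mot → lumotish, tub → lutubish, gub → lugubish) add lu- … -ish around the stem.
So nib → lunibish.

lunibish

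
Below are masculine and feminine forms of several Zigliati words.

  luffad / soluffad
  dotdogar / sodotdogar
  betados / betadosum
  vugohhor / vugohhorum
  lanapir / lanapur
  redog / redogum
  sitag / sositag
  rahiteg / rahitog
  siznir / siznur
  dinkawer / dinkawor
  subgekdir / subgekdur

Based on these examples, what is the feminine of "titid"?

"titid" has last vowel 'i'. The stems whose last vowel is 'i' (subgekdir → subgekdur, lanapir → lanapur, siznir → siznur) change the last vowel to 'u'.
So titid → titud.

titud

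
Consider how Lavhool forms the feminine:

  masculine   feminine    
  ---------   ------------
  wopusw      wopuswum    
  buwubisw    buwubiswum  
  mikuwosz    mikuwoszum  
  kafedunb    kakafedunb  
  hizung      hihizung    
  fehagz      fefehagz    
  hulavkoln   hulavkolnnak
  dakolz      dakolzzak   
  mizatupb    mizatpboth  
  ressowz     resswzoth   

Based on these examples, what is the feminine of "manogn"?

mamanogn

mikuwosz and fehagz both end in -z yet inflect differently (mikuwoszum, fefehagz), so the final letter is not what conditions the rule; the second-to-last letter is.
"manogn" has second-to-last letter 'g'. The one such stem in the data (fehagz → fefehagz) repeats the first consonant+vowel as a prefix (as do kafedunb, hizung), so the same rule applies.
The other patterns: stems whose second-to-last letter is 's' add -um; stems whose second-to-last letter is 'l' double the final consonant and add -ak; stems whose second-to-last letter is 'p' or 'w' delete the last vowel and add -oth.
So manogn → mamanogn.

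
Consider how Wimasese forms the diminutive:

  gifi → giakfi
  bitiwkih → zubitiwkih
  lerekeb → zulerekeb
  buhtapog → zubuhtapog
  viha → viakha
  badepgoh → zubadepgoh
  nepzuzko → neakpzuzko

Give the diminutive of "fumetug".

zufumetug

"fumetug" ends in a consonant. The stems ending in a consonant (bitiwkih → zubitiwkih, lerekeb → zulerekeb, badepgoh → zubadepgoh) add the prefix zu-.
So fumetug → zufumetug.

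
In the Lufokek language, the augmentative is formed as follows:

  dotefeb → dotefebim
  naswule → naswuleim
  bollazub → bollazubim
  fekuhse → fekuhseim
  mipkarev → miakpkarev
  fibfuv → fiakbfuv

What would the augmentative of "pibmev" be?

piakbmev

bollazub and fibfuv both have last vowel 'u' yet inflect differently (bollazubim, fiakbfuv), so the last vowel is not what conditions the rule; the final letter is.
"pibmev" ends in -v. The stems ending in -v (fibfuv → fiakbfuv, mipkarev → miakpkarev) insert -ak- after the first vowel.
The other pattern: stems ending in -b or -e add -im.
So pibmev → piakbmev.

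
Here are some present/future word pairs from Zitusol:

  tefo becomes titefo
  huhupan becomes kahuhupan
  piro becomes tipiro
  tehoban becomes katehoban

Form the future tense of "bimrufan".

kabimrufan

"bimrufan" ends in -n. The stems ending in -n (tehoban → katehoban, huhupan → kahuhupan) add the prefix ka-.
So bimrufan → kabimrufan.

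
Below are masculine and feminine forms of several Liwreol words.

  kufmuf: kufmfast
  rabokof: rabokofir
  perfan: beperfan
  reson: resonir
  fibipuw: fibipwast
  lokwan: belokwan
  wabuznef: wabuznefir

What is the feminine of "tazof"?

tazofir

kufmuf and wabuznef both end in -f yet inflect differently (kufmfast, wabuznefir), so the final letter is not what conditions the rule; the last vowel is.
"tazof" has last vowel 'o'. The stems whose last vowel is 'o' (reson → resonir, rabokof → rabokofir) add -ir.
The other patterns: stems whose last vowel is 'u' delete the last vowel and add -ast; stems whose last vowel is 'a' add the prefix be-.
So tazof → tazofir.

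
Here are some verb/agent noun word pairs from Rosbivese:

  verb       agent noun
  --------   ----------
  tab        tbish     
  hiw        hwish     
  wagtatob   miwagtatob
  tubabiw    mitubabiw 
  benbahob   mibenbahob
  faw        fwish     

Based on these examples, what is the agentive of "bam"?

bmish

tab and benbahob both end in -b yet inflect differently (tbish, mibenbahob), so the final letter is not what conditions the rule; the number of vowels is.
"bam" has 1 vowel. The stems with 1 vowel (tab → tbish, faw → fwish, hiw → hwish) delete the last vowel and add -ish.
So bam → bmish.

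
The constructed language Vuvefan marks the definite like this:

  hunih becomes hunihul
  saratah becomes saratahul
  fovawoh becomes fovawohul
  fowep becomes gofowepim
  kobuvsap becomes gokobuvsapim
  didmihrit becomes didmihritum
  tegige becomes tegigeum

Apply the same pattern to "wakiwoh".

wakiwohul

"wakiwoh" ends in -h. The stems ending in -h (hunih → hunihul, saratah → saratahul, fovawoh → fovawohul) add -ul.
The other patterns: stems ending in -p add go- … -im around the stem; stems ending in -e or -t add -um.
So wakiwoh → wakiwohul.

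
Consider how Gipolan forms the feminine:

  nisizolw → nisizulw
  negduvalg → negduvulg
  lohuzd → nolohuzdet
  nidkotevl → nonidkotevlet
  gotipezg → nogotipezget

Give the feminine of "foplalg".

negduvalg and gotipezg both end in -g yet inflect differently (negduvulg, nogotipezget), so the final letter is not what conditions the rule; the second-to-last letter is.
"foplalg" has second-to-last letter 'l'. The stems whose second-to-last letter is 'l' (nisizolw → nisizulw, negduvalg → negduvulg) change the last vowel to 'u'.
The other pattern: stems whose second-to-last letter is 'v' or 'z' add no- … -et around the stem.
So foplalg → foplulg.

foplulg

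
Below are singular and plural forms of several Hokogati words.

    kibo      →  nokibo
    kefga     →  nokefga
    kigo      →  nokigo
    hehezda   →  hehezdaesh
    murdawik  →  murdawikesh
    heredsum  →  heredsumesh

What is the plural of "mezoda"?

kefga and hehezda both end in -a yet inflect differently (nokefga, hehezdaesh), so the final letter is not what conditions the rule; the first letter is.
"mezoda" begins with m-. The one such stem in the data (murdawik → murdawikesh) adds -esh, so the same rule applies.
The other pattern: stems beginning with k- add the prefix no-.
So mezoda → mezodaesh.

mezodaesh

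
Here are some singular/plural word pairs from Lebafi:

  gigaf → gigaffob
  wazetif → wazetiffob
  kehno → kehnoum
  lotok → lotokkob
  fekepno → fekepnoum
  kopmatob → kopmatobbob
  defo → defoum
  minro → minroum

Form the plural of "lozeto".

minro and kopmatob both have last vowel 'o' yet inflect differently (minroum, kopmatobbob), so the last vowel is not what conditions the rule; the final letter is.
"lozeto" ends in -o. The stems ending in -o (minro → minroum, fekepno → fekepnoum, kehno → kehnoum) add -um.
The other pattern: stems ending in -b, -f or -k double the final consonant and add -ob.
So lozeto → lozetoum.

lozetoum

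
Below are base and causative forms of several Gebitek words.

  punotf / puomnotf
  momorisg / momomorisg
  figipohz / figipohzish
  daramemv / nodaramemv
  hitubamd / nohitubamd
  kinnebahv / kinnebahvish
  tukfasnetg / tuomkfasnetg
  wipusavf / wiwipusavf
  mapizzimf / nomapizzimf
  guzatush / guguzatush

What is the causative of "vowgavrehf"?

vowgavrehfish

"vowgavrehf" has second-to-last letter 'h'. The stems whose second-to-last letter is 'h' (kinnebahv → kinnebahvish, figipohz → figipohzish) add -ish.
So vowgavrehf → vowgavrehfish.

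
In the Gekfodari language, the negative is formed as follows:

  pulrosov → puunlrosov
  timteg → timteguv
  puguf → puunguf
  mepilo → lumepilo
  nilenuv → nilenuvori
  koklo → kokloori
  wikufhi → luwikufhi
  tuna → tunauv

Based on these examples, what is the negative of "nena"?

nenaori

mepilo and koklo both end in -o yet inflect differently (lumepilo, kokloori), so the final letter is not what conditions the rule; the first letter is.
"nena" begins with n-. The one such stem in the data (nilenuv → nilenuvori) adds -ori, so the same rule applies.
So nena → nenaori.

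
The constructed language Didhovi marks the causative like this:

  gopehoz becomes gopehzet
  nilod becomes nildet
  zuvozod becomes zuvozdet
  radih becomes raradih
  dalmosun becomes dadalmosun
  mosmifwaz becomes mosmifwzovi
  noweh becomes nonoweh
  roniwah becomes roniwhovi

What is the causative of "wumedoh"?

mosmifwaz and gopehoz both end in -z yet inflect differently (mosmifwzovi, gopehzet), so the final letter is not what conditions the rule; the last vowel is.
"wumedoh" has last vowel 'o'. The stems whose last vowel is 'o' (zuvozod → zuvozdet, gopehoz → gopehzet, nilod → nildet) delete the last vowel and add -et.
So wumedoh → wumedhet.

wumedhet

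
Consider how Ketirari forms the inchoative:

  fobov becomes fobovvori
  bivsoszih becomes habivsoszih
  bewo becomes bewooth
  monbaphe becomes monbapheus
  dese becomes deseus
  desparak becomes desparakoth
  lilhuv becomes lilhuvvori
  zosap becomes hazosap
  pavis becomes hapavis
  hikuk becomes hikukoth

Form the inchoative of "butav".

butavvori

lilhuv and hikuk both have last vowel 'u' yet inflect differently (lilhuvvori, hikukoth), so the last vowel is not what conditions the rule; the final letter is.
"butav" ends in -v. The stems ending in -v (lilhuv → lilhuvvori, fobov → fobovvori) double the final consonant and add -ori.
The other patterns: stems ending in -k or -o add -oth; stems ending in -e add -us; stems ending in -h, -p or -s add the prefix ha-.
So butav → butavvori.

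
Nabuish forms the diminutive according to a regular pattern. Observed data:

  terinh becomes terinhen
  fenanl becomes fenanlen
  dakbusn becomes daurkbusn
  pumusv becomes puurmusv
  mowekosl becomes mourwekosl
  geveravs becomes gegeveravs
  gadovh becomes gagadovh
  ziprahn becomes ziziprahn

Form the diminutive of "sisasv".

siursasv

fenanl and mowekosl both end in -l yet inflect differently (fenanlen, mourwekosl), so the final letter is not what conditions the rule; the second-to-last letter is.
"sisasv" has second-to-last letter 's'. The stems whose second-to-last letter is 's' (dakbusn → daurkbusn, pumusv → puurmusv, mowekosl → mourwekosl) insert -ur- after the first vowel.
The other patterns: stems whose second-to-last letter is 'n' add -en; stems whose second-to-last letter is 'h' or 'v' repeat the first consonant+vowel as a prefix.
So sisasv → siursasv.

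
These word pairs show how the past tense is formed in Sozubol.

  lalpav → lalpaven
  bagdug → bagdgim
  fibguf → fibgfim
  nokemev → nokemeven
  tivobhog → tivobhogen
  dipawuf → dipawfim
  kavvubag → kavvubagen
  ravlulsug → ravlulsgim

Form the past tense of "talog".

talogen

"talog" has last vowel 'o'. The one such stem in the data (tivobhog → tivobhogen) adds -en, so the same rule applies.
So talog → talogen.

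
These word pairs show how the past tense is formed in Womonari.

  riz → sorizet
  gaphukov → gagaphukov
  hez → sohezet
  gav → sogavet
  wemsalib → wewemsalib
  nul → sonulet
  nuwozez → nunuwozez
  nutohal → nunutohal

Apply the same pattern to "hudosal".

huhudosal

"hudosal" has 3 vowels. The stems with 3 vowels (wemsalib → wewemsalib, nutohal → nunutohal, nuwozez → nunuwozez) repeat the first consonant+vowel as a prefix.
The other pattern: stems with 1 vowel add so- … -et around the stem.
So hudosal → huhudosal.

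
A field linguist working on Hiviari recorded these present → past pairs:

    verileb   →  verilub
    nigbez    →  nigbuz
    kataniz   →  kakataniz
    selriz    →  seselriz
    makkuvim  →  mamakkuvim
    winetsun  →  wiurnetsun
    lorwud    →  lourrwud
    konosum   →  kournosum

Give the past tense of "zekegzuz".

zeurkegzuz

nigbez and kataniz both end in -z yet inflect differently (nigbuz, kakataniz), so the final letter is not what conditions the rule; the last vowel is.
"zekegzuz" has last vowel 'u'. The stems whose last vowel is 'u' (winetsun → wiurnetsun, lorwud → lourrwud, konosum → kournosum) insert -ur- after the first vowel.
So zekegzuz → zeurkegzuz.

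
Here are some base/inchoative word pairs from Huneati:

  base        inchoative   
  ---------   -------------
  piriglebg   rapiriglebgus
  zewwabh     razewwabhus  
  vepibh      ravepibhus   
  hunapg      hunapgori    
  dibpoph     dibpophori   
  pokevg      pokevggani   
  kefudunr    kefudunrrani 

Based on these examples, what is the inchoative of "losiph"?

piriglebg and hunapg both end in -g yet inflect differently (rapiriglebgus, hunapgori), so the final letter is not what conditions the rule; the second-to-last letter is.
"losiph" has second-to-last letter 'p'. The stems whose second-to-last letter is 'p' (hunapg → hunapgori, dibpoph → dibpophori) add -ori.
So losiph → losiphori.

losiphori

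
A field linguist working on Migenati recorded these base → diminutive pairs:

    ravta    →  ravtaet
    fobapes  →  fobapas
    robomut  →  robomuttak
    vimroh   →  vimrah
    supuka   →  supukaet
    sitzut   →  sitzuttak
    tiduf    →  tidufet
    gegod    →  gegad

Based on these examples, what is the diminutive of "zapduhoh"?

tiduf and robomut both have last vowel 'u' yet inflect differently (tidufet, robomuttak), so the last vowel is not what conditions the rule; the final letter is.
"zapduhoh" ends in -h. The one such stem in the data (vimroh → vimrah) changes the last vowel to 'a' (as do fobapes, gegod), so the same rule applies.
The other patterns: stems ending in -a or -f add -et; stems ending in -t double the final consonant and add -ak.
So zapduhoh → zapduhah.

zapduhah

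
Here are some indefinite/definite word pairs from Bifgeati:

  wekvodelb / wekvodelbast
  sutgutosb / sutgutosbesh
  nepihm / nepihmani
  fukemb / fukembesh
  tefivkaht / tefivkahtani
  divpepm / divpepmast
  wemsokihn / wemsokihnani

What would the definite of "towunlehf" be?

towunlehfani

sutgutosb and wekvodelb both end in -b yet inflect differently (sutgutosbesh, wekvodelbast), so the final letter is not what conditions the rule; the second-to-last letter is.
"towunlehf" has second-to-last letter 'h'. The stems whose second-to-last letter is 'h' (nepihm → nepihmani, wemsokihn → wemsokihnani, tefivkaht → tefivkahtani) add -ani.
The other patterns: stems whose second-to-last letter is 'm' or 's' add -esh; stems whose second-to-last letter is 'l' or 'p' add -ast.
So towunlehf → towunlehfani.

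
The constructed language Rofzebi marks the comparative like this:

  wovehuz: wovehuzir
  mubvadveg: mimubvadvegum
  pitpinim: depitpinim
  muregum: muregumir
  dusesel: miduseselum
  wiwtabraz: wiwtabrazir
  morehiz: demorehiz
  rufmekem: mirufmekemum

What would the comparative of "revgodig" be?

derevgodig

"revgodig" has last vowel 'i'. The stems whose last vowel is 'i' (pitpinim → depitpinim, morehiz → demorehiz) add the prefix de-.
So revgodig → derevgodig.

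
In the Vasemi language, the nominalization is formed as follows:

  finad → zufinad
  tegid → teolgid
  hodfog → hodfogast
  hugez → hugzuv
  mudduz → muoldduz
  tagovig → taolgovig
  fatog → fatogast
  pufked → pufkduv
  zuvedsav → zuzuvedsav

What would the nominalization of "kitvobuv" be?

pufked and finad both end in -d yet inflect differently (pufkduv, zufinad), so the final letter is not what conditions the rule; the last vowel is.
"kitvobuv" has last vowel 'u'. The one such stem in the data (mudduz → muoldduz) inserts -ol- after the first vowel (as do tagovig, tegid), so the same rule applies.
So kitvobuv → kioltvobuv.

kioltvobuv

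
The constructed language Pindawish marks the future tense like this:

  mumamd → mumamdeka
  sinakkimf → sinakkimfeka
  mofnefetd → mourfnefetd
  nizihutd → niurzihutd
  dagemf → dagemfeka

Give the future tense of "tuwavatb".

nizihutd and mumamd both end in -d yet inflect differently (niurzihutd, mumamdeka), so the final letter is not what conditions the rule; the second-to-last letter is.
"tuwavatb" has second-to-last letter 't'. The stems whose second-to-last letter is 't' (nizihutd → niurzihutd, mofnefetd → mourfnefetd) insert -ur- after the first vowel.
The other pattern: stems whose second-to-last letter is 'm' add -eka.
So tuwavatb → tuurwavatb.

tuurwavatb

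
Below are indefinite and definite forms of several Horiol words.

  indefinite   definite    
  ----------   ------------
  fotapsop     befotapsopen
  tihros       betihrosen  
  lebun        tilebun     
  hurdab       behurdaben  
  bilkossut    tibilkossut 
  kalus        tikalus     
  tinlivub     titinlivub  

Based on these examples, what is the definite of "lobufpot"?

tinlivub and hurdab both end in -b yet inflect differently (titinlivub, behurdaben), so the final letter is not what conditions the rule; the last vowel is.
"lobufpot" has last vowel 'o'. The stems whose last vowel is 'o' (fotapsop → befotapsopen, tihros → betihrosen) add be- … -en around the stem.
The other pattern: stems whose last vowel is 'u' add the prefix ti-.
So lobufpot → belobufpoten.

belobufpoten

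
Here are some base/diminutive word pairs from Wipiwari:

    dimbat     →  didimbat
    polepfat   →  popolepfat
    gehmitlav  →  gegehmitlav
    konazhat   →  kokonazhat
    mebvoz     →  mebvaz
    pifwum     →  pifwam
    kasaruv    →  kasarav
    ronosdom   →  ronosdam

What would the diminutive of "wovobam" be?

wowovobam

"wovobam" has last vowel 'a'. The stems whose last vowel is 'a' (dimbat → didimbat, polepfat → popolepfat, gehmitlav → gegehmitlav) repeat the first consonant+vowel as a prefix.
The other pattern: stems whose last vowel is 'o' or 'u' change the last vowel to 'a'.
So wovobam → wowovobam.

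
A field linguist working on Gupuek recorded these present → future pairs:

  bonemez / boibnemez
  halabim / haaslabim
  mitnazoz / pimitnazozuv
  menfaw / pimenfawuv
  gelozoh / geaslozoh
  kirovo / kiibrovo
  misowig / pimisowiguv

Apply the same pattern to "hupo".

mitnazoz and bonemez both end in -z yet inflect differently (pimitnazozuv, boibnemez), so the final letter is not what conditions the rule; the first letter is.
"hupo" begins with h-. The one such stem in the data (halabim → haaslabim) inserts -as- after the first vowel (as does gelozoh), so the same rule applies.
So hupo → huaspo.

huaspo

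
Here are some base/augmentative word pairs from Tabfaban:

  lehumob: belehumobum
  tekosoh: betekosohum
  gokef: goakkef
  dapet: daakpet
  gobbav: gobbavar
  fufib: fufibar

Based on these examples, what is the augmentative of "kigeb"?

kiakgeb

"kigeb" has last vowel 'e'. The stems whose last vowel is 'e' (gokef → goakkef, dapet → daakpet) insert -ak- after the first vowel.
So kigeb → kiakgeb.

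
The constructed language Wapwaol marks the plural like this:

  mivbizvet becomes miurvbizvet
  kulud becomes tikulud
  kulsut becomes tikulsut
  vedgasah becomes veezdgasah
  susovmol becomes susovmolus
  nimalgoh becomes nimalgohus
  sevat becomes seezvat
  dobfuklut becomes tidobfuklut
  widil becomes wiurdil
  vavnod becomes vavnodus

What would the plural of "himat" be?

"himat" has last vowel 'a'. The stems whose last vowel is 'a' (sevat → seezvat, vedgasah → veezdgasah) insert -ez- after the first vowel.
The other patterns: stems whose last vowel is 'u' add the prefix ti-; stems whose last vowel is 'o' add -us; stems whose last vowel is 'e' or 'i' insert -ur- after the first vowel.
So himat → hiezmat.

hiezmat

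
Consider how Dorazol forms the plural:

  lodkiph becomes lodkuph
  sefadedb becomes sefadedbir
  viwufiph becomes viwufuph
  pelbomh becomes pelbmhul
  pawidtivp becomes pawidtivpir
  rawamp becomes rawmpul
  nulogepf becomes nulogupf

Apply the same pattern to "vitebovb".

pawidtivp and rawamp both end in -p yet inflect differently (pawidtivpir, rawmpul), so the final letter is not what conditions the rule; the second-to-last letter is.
"vitebovb" has second-to-last letter 'v'. The one such stem in the data (pawidtivp → pawidtivpir) adds -ir, so the same rule applies.
The other patterns: stems whose second-to-last letter is 'p' change the last vowel to 'u'; stems whose second-to-last letter is 'm' delete the last vowel and add -ul.
So vitebovb → vitebovbir.

vitebovbir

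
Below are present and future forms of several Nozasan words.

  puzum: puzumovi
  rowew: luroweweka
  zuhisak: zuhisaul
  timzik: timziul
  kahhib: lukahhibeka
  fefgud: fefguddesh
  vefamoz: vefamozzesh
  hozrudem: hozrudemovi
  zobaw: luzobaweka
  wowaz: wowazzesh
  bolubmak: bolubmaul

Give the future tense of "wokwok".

wokwoul

"wokwok" ends in -k. The stems ending in -k (timzik → timziul, zuhisak → zuhisaul, bolubmak → bolubmaul) drop the final letter and add -ul.
So wokwok → wokwoul.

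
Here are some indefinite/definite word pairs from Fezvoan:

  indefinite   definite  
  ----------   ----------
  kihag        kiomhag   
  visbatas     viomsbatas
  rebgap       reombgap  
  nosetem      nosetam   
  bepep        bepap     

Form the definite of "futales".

rebgap and bepep both end in -p yet inflect differently (reombgap, bepap), so the final letter is not what conditions the rule; the last vowel is.
"futales" has last vowel 'e'. The stems whose last vowel is 'e' (nosetem → nosetam, bepep → bepap) change the last vowel to 'a'.
The other pattern: stems whose last vowel is 'a' insert -om- after the first vowel.
So futales → futalas.

futalas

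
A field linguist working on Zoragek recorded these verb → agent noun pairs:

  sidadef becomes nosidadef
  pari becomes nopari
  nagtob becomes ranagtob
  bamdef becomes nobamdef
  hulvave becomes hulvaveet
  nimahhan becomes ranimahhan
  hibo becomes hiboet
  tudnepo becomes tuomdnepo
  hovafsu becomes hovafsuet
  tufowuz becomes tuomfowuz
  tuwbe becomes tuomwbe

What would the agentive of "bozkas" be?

nobozkas

tuwbe and hulvave both end in -e yet inflect differently (tuomwbe, hulvaveet), so the final letter is not what conditions the rule; the first letter is.
"bozkas" begins with b-. The one such stem in the data (bamdef → nobamdef) adds the prefix no-, so the same rule applies.
The other patterns: stems beginning with t- insert -om- after the first vowel; stems beginning with n- add the prefix ra-; stems beginning with h- add -et.
So bozkas → nobozkas.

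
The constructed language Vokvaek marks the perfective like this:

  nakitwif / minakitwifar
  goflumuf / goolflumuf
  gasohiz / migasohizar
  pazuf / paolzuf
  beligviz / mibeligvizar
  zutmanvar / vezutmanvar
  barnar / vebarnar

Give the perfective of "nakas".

"nakas" has last vowel 'a'. The stems whose last vowel is 'a' (zutmanvar → vezutmanvar, barnar → vebarnar) add the prefix ve-.
The other patterns: stems whose last vowel is 'i' add mi- … -ar around the stem; stems whose last vowel is 'u' insert -ol- after the first vowel.
So nakas → venakas.

venakas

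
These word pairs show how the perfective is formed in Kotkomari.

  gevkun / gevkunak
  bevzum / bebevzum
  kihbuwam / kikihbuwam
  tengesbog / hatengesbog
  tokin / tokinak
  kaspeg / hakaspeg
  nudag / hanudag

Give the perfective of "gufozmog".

"gufozmog" ends in -g. The stems ending in -g (tengesbog → hatengesbog, kaspeg → hakaspeg, nudag → hanudag) add the prefix ha-.
So gufozmog → hagufozmog.

hagufozmog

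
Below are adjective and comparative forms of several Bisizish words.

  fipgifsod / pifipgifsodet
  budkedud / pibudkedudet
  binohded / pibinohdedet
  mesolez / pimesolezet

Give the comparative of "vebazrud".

pivebazrudet

Every pair shown (fipgifsod → pifipgifsodet, budkedud → pibudkedudet, binohded → pibinohdedet, …) follows the same rule: add pi- … -et around the stem.
So vebazrud → pivebazrudet.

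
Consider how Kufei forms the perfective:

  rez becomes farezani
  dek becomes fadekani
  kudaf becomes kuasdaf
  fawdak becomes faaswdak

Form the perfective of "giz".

dek and fawdak both end in -k yet inflect differently (fadekani, faaswdak), so the final letter is not what conditions the rule; the number of vowels is.
"giz" has 1 vowel. The stems with 1 vowel (rez → farezani, dek → fadekani) add fa- … -ani around the stem.
So giz → fagizani.

fagizani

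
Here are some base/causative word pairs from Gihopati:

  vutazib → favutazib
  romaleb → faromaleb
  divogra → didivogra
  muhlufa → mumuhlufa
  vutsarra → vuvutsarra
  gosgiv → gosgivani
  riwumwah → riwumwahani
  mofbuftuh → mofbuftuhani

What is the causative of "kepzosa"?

kekepzosa

"kepzosa" ends in -a. The stems ending in -a (divogra → didivogra, muhlufa → mumuhlufa, vutsarra → vuvutsarra) repeat the first consonant+vowel as a prefix.
So kepzosa → kekepzosa.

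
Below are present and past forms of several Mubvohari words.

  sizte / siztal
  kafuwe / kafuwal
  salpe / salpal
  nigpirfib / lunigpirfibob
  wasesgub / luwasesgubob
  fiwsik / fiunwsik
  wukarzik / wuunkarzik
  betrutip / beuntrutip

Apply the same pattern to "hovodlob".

luhovodlobob

nigpirfib and fiwsik both have last vowel 'i' yet inflect differently (lunigpirfibob, fiunwsik), so the last vowel is not what conditions the rule; the final letter is.
"hovodlob" ends in -b. The stems ending in -b (nigpirfib → lunigpirfibob, wasesgub → luwasesgubob) add lu- … -ob around the stem.
The other patterns: stems ending in -e drop the final letter and add -al; stems ending in -k or -p insert -un- after the first vowel.
So hovodlob → luhovodlobob.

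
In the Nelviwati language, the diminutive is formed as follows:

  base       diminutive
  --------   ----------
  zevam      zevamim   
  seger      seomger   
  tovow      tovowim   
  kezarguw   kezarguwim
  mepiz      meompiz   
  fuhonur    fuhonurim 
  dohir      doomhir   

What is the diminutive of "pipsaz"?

pipsazim

seger and fuhonur both end in -r yet inflect differently (seomger, fuhonurim), so the final letter is not what conditions the rule; the last vowel is.
"pipsaz" has last vowel 'a'. The one such stem in the data (zevam → zevamim) adds -im, so the same rule applies.
The other pattern: stems whose last vowel is 'e' or 'i' insert -om- after the first vowel.
So pipsaz → pipsazim.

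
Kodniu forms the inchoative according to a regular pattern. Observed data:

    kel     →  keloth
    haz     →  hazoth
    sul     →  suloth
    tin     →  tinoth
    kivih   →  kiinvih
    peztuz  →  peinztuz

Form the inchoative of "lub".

haz and peztuz both end in -z yet inflect differently (hazoth, peinztuz), so the final letter is not what conditions the rule; the number of vowels is.
"lub" has 1 vowel. The stems with 1 vowel (kel → keloth, haz → hazoth, sul → suloth) add -oth.
The other pattern: stems with 2 vowels insert -in- after the first vowel.
So lub → luboth.

luboth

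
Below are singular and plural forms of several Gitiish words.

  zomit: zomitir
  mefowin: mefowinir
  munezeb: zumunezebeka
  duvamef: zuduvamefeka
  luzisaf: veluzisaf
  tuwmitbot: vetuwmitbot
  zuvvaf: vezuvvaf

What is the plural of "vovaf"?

duvamef and luzisaf both end in -f yet inflect differently (zuduvamefeka, veluzisaf), so the final letter is not what conditions the rule; the last vowel is.
"vovaf" has last vowel 'a'. The stems whose last vowel is 'a' (luzisaf → veluzisaf, zuvvaf → vezuvvaf) add the prefix ve-.
So vovaf → vevovaf.

vevovaf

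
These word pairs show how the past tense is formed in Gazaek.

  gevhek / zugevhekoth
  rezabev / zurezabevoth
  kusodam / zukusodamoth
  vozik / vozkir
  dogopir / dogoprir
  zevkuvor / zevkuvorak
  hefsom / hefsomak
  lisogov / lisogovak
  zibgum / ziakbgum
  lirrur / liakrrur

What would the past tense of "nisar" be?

"nisar" has last vowel 'a'. The one such stem in the data (kusodam → zukusodamoth) adds zu- … -oth around the stem, so the same rule applies.
So nisar → zunisaroth.

zunisaroth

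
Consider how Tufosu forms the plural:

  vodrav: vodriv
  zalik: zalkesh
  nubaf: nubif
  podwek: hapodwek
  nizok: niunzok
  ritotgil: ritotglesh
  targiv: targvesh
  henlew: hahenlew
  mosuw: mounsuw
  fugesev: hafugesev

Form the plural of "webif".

podwek and zalik both end in -k yet inflect differently (hapodwek, zalkesh), so the final letter is not what conditions the rule; the last vowel is.
"webif" has last vowel 'i'. The stems whose last vowel is 'i' (zalik → zalkesh, ritotgil → ritotglesh, targiv → targvesh) delete the last vowel and add -esh.
So webif → webfesh.

webfesh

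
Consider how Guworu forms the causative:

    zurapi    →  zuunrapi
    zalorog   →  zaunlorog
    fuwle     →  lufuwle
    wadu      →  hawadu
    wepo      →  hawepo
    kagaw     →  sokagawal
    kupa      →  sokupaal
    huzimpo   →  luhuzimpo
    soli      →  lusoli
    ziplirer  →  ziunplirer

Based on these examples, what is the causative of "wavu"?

wepo and huzimpo both end in -o yet inflect differently (hawepo, luhuzimpo), so the final letter is not what conditions the rule; the first letter is.
"wavu" begins with w-. The stems beginning with w- (wepo → hawepo, wadu → hawadu) add the prefix ha-.
The other patterns: stems beginning with z- insert -un- after the first vowel; stems beginning with k- add so- … -al around the stem; stems beginning with f-, h- or s- add the prefix lu-.
So wavu → hawavu.

hawavu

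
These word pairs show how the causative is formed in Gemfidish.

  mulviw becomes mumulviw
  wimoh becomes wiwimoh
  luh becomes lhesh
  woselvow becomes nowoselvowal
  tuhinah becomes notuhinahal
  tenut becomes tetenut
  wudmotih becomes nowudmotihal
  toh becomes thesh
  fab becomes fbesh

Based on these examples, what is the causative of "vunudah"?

novunudahal

luh and wimoh both end in -h yet inflect differently (lhesh, wiwimoh), so the final letter is not what conditions the rule; the number of vowels is.
"vunudah" has 3 vowels. The stems with 3 vowels (tuhinah → notuhinahal, woselvow → nowoselvowal, wudmotih → nowudmotihal) add no- … -al around the stem.
So vunudah → novunudahal.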